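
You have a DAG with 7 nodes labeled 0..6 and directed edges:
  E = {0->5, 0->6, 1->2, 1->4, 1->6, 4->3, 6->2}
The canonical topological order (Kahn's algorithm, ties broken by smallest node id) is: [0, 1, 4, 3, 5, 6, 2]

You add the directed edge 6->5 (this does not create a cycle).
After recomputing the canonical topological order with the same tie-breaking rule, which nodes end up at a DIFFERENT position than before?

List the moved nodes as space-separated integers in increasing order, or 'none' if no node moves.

Old toposort: [0, 1, 4, 3, 5, 6, 2]
Added edge 6->5
Recompute Kahn (smallest-id tiebreak):
  initial in-degrees: [0, 0, 2, 1, 1, 2, 2]
  ready (indeg=0): [0, 1]
  pop 0: indeg[5]->1; indeg[6]->1 | ready=[1] | order so far=[0]
  pop 1: indeg[2]->1; indeg[4]->0; indeg[6]->0 | ready=[4, 6] | order so far=[0, 1]
  pop 4: indeg[3]->0 | ready=[3, 6] | order so far=[0, 1, 4]
  pop 3: no out-edges | ready=[6] | order so far=[0, 1, 4, 3]
  pop 6: indeg[2]->0; indeg[5]->0 | ready=[2, 5] | order so far=[0, 1, 4, 3, 6]
  pop 2: no out-edges | ready=[5] | order so far=[0, 1, 4, 3, 6, 2]
  pop 5: no out-edges | ready=[] | order so far=[0, 1, 4, 3, 6, 2, 5]
New canonical toposort: [0, 1, 4, 3, 6, 2, 5]
Compare positions:
  Node 0: index 0 -> 0 (same)
  Node 1: index 1 -> 1 (same)
  Node 2: index 6 -> 5 (moved)
  Node 3: index 3 -> 3 (same)
  Node 4: index 2 -> 2 (same)
  Node 5: index 4 -> 6 (moved)
  Node 6: index 5 -> 4 (moved)
Nodes that changed position: 2 5 6

Answer: 2 5 6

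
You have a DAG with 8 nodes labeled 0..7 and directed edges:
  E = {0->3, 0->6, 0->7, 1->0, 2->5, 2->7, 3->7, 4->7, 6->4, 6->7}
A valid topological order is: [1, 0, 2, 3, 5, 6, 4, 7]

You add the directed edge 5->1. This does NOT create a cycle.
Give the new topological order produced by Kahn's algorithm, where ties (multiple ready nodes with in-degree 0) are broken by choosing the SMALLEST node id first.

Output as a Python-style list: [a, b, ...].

Old toposort: [1, 0, 2, 3, 5, 6, 4, 7]
Added edge: 5->1
Position of 5 (4) > position of 1 (0). Must reorder: 5 must now come before 1.
Run Kahn's algorithm (break ties by smallest node id):
  initial in-degrees: [1, 1, 0, 1, 1, 1, 1, 5]
  ready (indeg=0): [2]
  pop 2: indeg[5]->0; indeg[7]->4 | ready=[5] | order so far=[2]
  pop 5: indeg[1]->0 | ready=[1] | order so far=[2, 5]
  pop 1: indeg[0]->0 | ready=[0] | order so far=[2, 5, 1]
  pop 0: indeg[3]->0; indeg[6]->0; indeg[7]->3 | ready=[3, 6] | order so far=[2, 5, 1, 0]
  pop 3: indeg[7]->2 | ready=[6] | order so far=[2, 5, 1, 0, 3]
  pop 6: indeg[4]->0; indeg[7]->1 | ready=[4] | order so far=[2, 5, 1, 0, 3, 6]
  pop 4: indeg[7]->0 | ready=[7] | order so far=[2, 5, 1, 0, 3, 6, 4]
  pop 7: no out-edges | ready=[] | order so far=[2, 5, 1, 0, 3, 6, 4, 7]
  Result: [2, 5, 1, 0, 3, 6, 4, 7]

Answer: [2, 5, 1, 0, 3, 6, 4, 7]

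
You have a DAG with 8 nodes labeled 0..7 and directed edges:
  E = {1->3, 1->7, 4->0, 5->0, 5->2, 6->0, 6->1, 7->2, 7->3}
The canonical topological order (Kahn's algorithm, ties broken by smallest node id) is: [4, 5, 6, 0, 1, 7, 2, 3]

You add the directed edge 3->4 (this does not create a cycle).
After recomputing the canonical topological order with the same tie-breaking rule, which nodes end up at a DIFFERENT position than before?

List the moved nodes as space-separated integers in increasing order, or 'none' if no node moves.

Old toposort: [4, 5, 6, 0, 1, 7, 2, 3]
Added edge 3->4
Recompute Kahn (smallest-id tiebreak):
  initial in-degrees: [3, 1, 2, 2, 1, 0, 0, 1]
  ready (indeg=0): [5, 6]
  pop 5: indeg[0]->2; indeg[2]->1 | ready=[6] | order so far=[5]
  pop 6: indeg[0]->1; indeg[1]->0 | ready=[1] | order so far=[5, 6]
  pop 1: indeg[3]->1; indeg[7]->0 | ready=[7] | order so far=[5, 6, 1]
  pop 7: indeg[2]->0; indeg[3]->0 | ready=[2, 3] | order so far=[5, 6, 1, 7]
  pop 2: no out-edges | ready=[3] | order so far=[5, 6, 1, 7, 2]
  pop 3: indeg[4]->0 | ready=[4] | order so far=[5, 6, 1, 7, 2, 3]
  pop 4: indeg[0]->0 | ready=[0] | order so far=[5, 6, 1, 7, 2, 3, 4]
  pop 0: no out-edges | ready=[] | order so far=[5, 6, 1, 7, 2, 3, 4, 0]
New canonical toposort: [5, 6, 1, 7, 2, 3, 4, 0]
Compare positions:
  Node 0: index 3 -> 7 (moved)
  Node 1: index 4 -> 2 (moved)
  Node 2: index 6 -> 4 (moved)
  Node 3: index 7 -> 5 (moved)
  Node 4: index 0 -> 6 (moved)
  Node 5: index 1 -> 0 (moved)
  Node 6: index 2 -> 1 (moved)
  Node 7: index 5 -> 3 (moved)
Nodes that changed position: 0 1 2 3 4 5 6 7

Answer: 0 1 2 3 4 5 6 7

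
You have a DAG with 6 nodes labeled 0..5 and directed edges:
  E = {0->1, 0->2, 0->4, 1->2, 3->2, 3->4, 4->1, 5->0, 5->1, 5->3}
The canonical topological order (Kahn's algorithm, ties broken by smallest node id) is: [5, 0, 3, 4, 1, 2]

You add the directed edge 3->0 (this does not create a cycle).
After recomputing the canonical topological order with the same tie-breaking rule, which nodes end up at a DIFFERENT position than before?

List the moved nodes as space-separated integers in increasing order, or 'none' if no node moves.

Answer: 0 3

Derivation:
Old toposort: [5, 0, 3, 4, 1, 2]
Added edge 3->0
Recompute Kahn (smallest-id tiebreak):
  initial in-degrees: [2, 3, 3, 1, 2, 0]
  ready (indeg=0): [5]
  pop 5: indeg[0]->1; indeg[1]->2; indeg[3]->0 | ready=[3] | order so far=[5]
  pop 3: indeg[0]->0; indeg[2]->2; indeg[4]->1 | ready=[0] | order so far=[5, 3]
  pop 0: indeg[1]->1; indeg[2]->1; indeg[4]->0 | ready=[4] | order so far=[5, 3, 0]
  pop 4: indeg[1]->0 | ready=[1] | order so far=[5, 3, 0, 4]
  pop 1: indeg[2]->0 | ready=[2] | order so far=[5, 3, 0, 4, 1]
  pop 2: no out-edges | ready=[] | order so far=[5, 3, 0, 4, 1, 2]
New canonical toposort: [5, 3, 0, 4, 1, 2]
Compare positions:
  Node 0: index 1 -> 2 (moved)
  Node 1: index 4 -> 4 (same)
  Node 2: index 5 -> 5 (same)
  Node 3: index 2 -> 1 (moved)
  Node 4: index 3 -> 3 (same)
  Node 5: index 0 -> 0 (same)
Nodes that changed position: 0 3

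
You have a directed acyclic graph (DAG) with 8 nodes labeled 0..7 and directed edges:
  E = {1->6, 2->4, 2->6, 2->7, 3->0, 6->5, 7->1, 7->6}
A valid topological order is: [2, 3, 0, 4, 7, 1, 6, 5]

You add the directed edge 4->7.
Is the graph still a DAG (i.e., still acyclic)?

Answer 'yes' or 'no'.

Given toposort: [2, 3, 0, 4, 7, 1, 6, 5]
Position of 4: index 3; position of 7: index 4
New edge 4->7: forward
Forward edge: respects the existing order. Still a DAG, same toposort still valid.
Still a DAG? yes

Answer: yes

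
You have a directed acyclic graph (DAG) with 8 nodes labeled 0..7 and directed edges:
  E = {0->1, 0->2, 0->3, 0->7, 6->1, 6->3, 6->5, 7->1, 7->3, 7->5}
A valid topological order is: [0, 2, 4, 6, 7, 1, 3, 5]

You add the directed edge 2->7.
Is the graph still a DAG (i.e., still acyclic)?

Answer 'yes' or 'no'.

Given toposort: [0, 2, 4, 6, 7, 1, 3, 5]
Position of 2: index 1; position of 7: index 4
New edge 2->7: forward
Forward edge: respects the existing order. Still a DAG, same toposort still valid.
Still a DAG? yes

Answer: yes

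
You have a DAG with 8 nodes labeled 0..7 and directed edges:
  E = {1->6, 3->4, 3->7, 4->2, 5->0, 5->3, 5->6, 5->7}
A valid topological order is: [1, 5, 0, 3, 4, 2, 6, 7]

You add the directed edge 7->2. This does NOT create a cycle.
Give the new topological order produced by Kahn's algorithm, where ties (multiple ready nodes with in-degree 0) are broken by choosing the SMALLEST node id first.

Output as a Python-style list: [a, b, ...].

Answer: [1, 5, 0, 3, 4, 6, 7, 2]

Derivation:
Old toposort: [1, 5, 0, 3, 4, 2, 6, 7]
Added edge: 7->2
Position of 7 (7) > position of 2 (5). Must reorder: 7 must now come before 2.
Run Kahn's algorithm (break ties by smallest node id):
  initial in-degrees: [1, 0, 2, 1, 1, 0, 2, 2]
  ready (indeg=0): [1, 5]
  pop 1: indeg[6]->1 | ready=[5] | order so far=[1]
  pop 5: indeg[0]->0; indeg[3]->0; indeg[6]->0; indeg[7]->1 | ready=[0, 3, 6] | order so far=[1, 5]
  pop 0: no out-edges | ready=[3, 6] | order so far=[1, 5, 0]
  pop 3: indeg[4]->0; indeg[7]->0 | ready=[4, 6, 7] | order so far=[1, 5, 0, 3]
  pop 4: indeg[2]->1 | ready=[6, 7] | order so far=[1, 5, 0, 3, 4]
  pop 6: no out-edges | ready=[7] | order so far=[1, 5, 0, 3, 4, 6]
  pop 7: indeg[2]->0 | ready=[2] | order so far=[1, 5, 0, 3, 4, 6, 7]
  pop 2: no out-edges | ready=[] | order so far=[1, 5, 0, 3, 4, 6, 7, 2]
  Result: [1, 5, 0, 3, 4, 6, 7, 2]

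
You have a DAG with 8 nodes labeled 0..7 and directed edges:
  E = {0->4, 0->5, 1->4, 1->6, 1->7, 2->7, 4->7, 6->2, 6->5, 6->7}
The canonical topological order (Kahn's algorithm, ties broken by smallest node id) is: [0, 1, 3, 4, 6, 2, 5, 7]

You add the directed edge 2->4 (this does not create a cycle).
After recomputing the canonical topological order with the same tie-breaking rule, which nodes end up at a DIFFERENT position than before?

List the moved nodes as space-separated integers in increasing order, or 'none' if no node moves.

Old toposort: [0, 1, 3, 4, 6, 2, 5, 7]
Added edge 2->4
Recompute Kahn (smallest-id tiebreak):
  initial in-degrees: [0, 0, 1, 0, 3, 2, 1, 4]
  ready (indeg=0): [0, 1, 3]
  pop 0: indeg[4]->2; indeg[5]->1 | ready=[1, 3] | order so far=[0]
  pop 1: indeg[4]->1; indeg[6]->0; indeg[7]->3 | ready=[3, 6] | order so far=[0, 1]
  pop 3: no out-edges | ready=[6] | order so far=[0, 1, 3]
  pop 6: indeg[2]->0; indeg[5]->0; indeg[7]->2 | ready=[2, 5] | order so far=[0, 1, 3, 6]
  pop 2: indeg[4]->0; indeg[7]->1 | ready=[4, 5] | order so far=[0, 1, 3, 6, 2]
  pop 4: indeg[7]->0 | ready=[5, 7] | order so far=[0, 1, 3, 6, 2, 4]
  pop 5: no out-edges | ready=[7] | order so far=[0, 1, 3, 6, 2, 4, 5]
  pop 7: no out-edges | ready=[] | order so far=[0, 1, 3, 6, 2, 4, 5, 7]
New canonical toposort: [0, 1, 3, 6, 2, 4, 5, 7]
Compare positions:
  Node 0: index 0 -> 0 (same)
  Node 1: index 1 -> 1 (same)
  Node 2: index 5 -> 4 (moved)
  Node 3: index 2 -> 2 (same)
  Node 4: index 3 -> 5 (moved)
  Node 5: index 6 -> 6 (same)
  Node 6: index 4 -> 3 (moved)
  Node 7: index 7 -> 7 (same)
Nodes that changed position: 2 4 6

Answer: 2 4 6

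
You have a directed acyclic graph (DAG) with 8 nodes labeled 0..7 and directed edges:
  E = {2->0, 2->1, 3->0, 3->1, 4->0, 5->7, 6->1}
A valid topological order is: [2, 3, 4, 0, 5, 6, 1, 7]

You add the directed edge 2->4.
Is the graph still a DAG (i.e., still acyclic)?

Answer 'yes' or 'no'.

Given toposort: [2, 3, 4, 0, 5, 6, 1, 7]
Position of 2: index 0; position of 4: index 2
New edge 2->4: forward
Forward edge: respects the existing order. Still a DAG, same toposort still valid.
Still a DAG? yes

Answer: yes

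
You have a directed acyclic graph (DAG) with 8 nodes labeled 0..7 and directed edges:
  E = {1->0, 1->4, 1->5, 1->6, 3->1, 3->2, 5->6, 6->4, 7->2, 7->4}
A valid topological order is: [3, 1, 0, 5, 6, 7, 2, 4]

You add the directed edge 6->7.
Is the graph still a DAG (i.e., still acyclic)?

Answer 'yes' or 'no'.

Answer: yes

Derivation:
Given toposort: [3, 1, 0, 5, 6, 7, 2, 4]
Position of 6: index 4; position of 7: index 5
New edge 6->7: forward
Forward edge: respects the existing order. Still a DAG, same toposort still valid.
Still a DAG? yes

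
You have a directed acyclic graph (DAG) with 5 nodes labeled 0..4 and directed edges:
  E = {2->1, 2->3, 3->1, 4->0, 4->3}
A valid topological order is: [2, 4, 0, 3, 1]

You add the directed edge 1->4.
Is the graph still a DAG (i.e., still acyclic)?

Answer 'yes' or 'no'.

Given toposort: [2, 4, 0, 3, 1]
Position of 1: index 4; position of 4: index 1
New edge 1->4: backward (u after v in old order)
Backward edge: old toposort is now invalid. Check if this creates a cycle.
Does 4 already reach 1? Reachable from 4: [0, 1, 3, 4]. YES -> cycle!
Still a DAG? no

Answer: no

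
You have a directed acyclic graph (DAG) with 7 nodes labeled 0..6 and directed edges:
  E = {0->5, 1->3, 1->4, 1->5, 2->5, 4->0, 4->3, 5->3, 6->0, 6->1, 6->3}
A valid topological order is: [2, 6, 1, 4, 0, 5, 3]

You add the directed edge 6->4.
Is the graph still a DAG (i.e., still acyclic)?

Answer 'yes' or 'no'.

Answer: yes

Derivation:
Given toposort: [2, 6, 1, 4, 0, 5, 3]
Position of 6: index 1; position of 4: index 3
New edge 6->4: forward
Forward edge: respects the existing order. Still a DAG, same toposort still valid.
Still a DAG? yes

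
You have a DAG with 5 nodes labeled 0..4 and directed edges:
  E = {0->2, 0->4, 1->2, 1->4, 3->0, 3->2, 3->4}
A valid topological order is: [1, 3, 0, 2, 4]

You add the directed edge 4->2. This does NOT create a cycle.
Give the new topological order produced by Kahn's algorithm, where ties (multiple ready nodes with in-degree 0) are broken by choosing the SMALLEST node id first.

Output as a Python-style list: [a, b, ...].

Old toposort: [1, 3, 0, 2, 4]
Added edge: 4->2
Position of 4 (4) > position of 2 (3). Must reorder: 4 must now come before 2.
Run Kahn's algorithm (break ties by smallest node id):
  initial in-degrees: [1, 0, 4, 0, 3]
  ready (indeg=0): [1, 3]
  pop 1: indeg[2]->3; indeg[4]->2 | ready=[3] | order so far=[1]
  pop 3: indeg[0]->0; indeg[2]->2; indeg[4]->1 | ready=[0] | order so far=[1, 3]
  pop 0: indeg[2]->1; indeg[4]->0 | ready=[4] | order so far=[1, 3, 0]
  pop 4: indeg[2]->0 | ready=[2] | order so far=[1, 3, 0, 4]
  pop 2: no out-edges | ready=[] | order so far=[1, 3, 0, 4, 2]
  Result: [1, 3, 0, 4, 2]

Answer: [1, 3, 0, 4, 2]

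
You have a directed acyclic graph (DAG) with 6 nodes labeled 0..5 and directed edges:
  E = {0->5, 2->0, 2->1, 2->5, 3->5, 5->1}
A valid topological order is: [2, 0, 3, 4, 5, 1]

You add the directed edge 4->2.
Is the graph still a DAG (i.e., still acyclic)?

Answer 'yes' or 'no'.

Given toposort: [2, 0, 3, 4, 5, 1]
Position of 4: index 3; position of 2: index 0
New edge 4->2: backward (u after v in old order)
Backward edge: old toposort is now invalid. Check if this creates a cycle.
Does 2 already reach 4? Reachable from 2: [0, 1, 2, 5]. NO -> still a DAG (reorder needed).
Still a DAG? yes

Answer: yes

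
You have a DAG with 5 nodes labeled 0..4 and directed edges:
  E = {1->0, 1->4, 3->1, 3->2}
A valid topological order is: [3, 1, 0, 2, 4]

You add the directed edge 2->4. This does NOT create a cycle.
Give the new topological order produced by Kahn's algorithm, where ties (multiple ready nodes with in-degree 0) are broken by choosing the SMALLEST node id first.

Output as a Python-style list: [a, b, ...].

Answer: [3, 1, 0, 2, 4]

Derivation:
Old toposort: [3, 1, 0, 2, 4]
Added edge: 2->4
Position of 2 (3) < position of 4 (4). Old order still valid.
Run Kahn's algorithm (break ties by smallest node id):
  initial in-degrees: [1, 1, 1, 0, 2]
  ready (indeg=0): [3]
  pop 3: indeg[1]->0; indeg[2]->0 | ready=[1, 2] | order so far=[3]
  pop 1: indeg[0]->0; indeg[4]->1 | ready=[0, 2] | order so far=[3, 1]
  pop 0: no out-edges | ready=[2] | order so far=[3, 1, 0]
  pop 2: indeg[4]->0 | ready=[4] | order so far=[3, 1, 0, 2]
  pop 4: no out-edges | ready=[] | order so far=[3, 1, 0, 2, 4]
  Result: [3, 1, 0, 2, 4]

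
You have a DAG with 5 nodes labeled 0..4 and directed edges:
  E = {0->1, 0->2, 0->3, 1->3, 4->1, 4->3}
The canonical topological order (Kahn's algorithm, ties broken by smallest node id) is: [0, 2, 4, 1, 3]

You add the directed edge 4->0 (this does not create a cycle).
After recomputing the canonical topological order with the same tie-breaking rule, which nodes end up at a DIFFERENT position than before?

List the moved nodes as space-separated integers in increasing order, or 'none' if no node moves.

Answer: 0 1 2 4

Derivation:
Old toposort: [0, 2, 4, 1, 3]
Added edge 4->0
Recompute Kahn (smallest-id tiebreak):
  initial in-degrees: [1, 2, 1, 3, 0]
  ready (indeg=0): [4]
  pop 4: indeg[0]->0; indeg[1]->1; indeg[3]->2 | ready=[0] | order so far=[4]
  pop 0: indeg[1]->0; indeg[2]->0; indeg[3]->1 | ready=[1, 2] | order so far=[4, 0]
  pop 1: indeg[3]->0 | ready=[2, 3] | order so far=[4, 0, 1]
  pop 2: no out-edges | ready=[3] | order so far=[4, 0, 1, 2]
  pop 3: no out-edges | ready=[] | order so far=[4, 0, 1, 2, 3]
New canonical toposort: [4, 0, 1, 2, 3]
Compare positions:
  Node 0: index 0 -> 1 (moved)
  Node 1: index 3 -> 2 (moved)
  Node 2: index 1 -> 3 (moved)
  Node 3: index 4 -> 4 (same)
  Node 4: index 2 -> 0 (moved)
Nodes that changed position: 0 1 2 4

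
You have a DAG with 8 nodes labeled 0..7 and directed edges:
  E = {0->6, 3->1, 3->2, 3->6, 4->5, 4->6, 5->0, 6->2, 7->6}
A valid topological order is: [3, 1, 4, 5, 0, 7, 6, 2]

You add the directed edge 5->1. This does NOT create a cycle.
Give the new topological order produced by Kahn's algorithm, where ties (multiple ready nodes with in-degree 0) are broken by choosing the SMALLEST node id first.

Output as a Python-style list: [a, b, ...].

Old toposort: [3, 1, 4, 5, 0, 7, 6, 2]
Added edge: 5->1
Position of 5 (3) > position of 1 (1). Must reorder: 5 must now come before 1.
Run Kahn's algorithm (break ties by smallest node id):
  initial in-degrees: [1, 2, 2, 0, 0, 1, 4, 0]
  ready (indeg=0): [3, 4, 7]
  pop 3: indeg[1]->1; indeg[2]->1; indeg[6]->3 | ready=[4, 7] | order so far=[3]
  pop 4: indeg[5]->0; indeg[6]->2 | ready=[5, 7] | order so far=[3, 4]
  pop 5: indeg[0]->0; indeg[1]->0 | ready=[0, 1, 7] | order so far=[3, 4, 5]
  pop 0: indeg[6]->1 | ready=[1, 7] | order so far=[3, 4, 5, 0]
  pop 1: no out-edges | ready=[7] | order so far=[3, 4, 5, 0, 1]
  pop 7: indeg[6]->0 | ready=[6] | order so far=[3, 4, 5, 0, 1, 7]
  pop 6: indeg[2]->0 | ready=[2] | order so far=[3, 4, 5, 0, 1, 7, 6]
  pop 2: no out-edges | ready=[] | order so far=[3, 4, 5, 0, 1, 7, 6, 2]
  Result: [3, 4, 5, 0, 1, 7, 6, 2]

Answer: [3, 4, 5, 0, 1, 7, 6, 2]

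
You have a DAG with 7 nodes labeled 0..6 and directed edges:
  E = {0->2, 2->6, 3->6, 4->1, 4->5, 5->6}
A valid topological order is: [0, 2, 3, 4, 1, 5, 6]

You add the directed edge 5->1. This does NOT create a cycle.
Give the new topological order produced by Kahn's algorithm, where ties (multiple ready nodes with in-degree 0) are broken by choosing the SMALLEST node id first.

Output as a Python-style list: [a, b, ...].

Old toposort: [0, 2, 3, 4, 1, 5, 6]
Added edge: 5->1
Position of 5 (5) > position of 1 (4). Must reorder: 5 must now come before 1.
Run Kahn's algorithm (break ties by smallest node id):
  initial in-degrees: [0, 2, 1, 0, 0, 1, 3]
  ready (indeg=0): [0, 3, 4]
  pop 0: indeg[2]->0 | ready=[2, 3, 4] | order so far=[0]
  pop 2: indeg[6]->2 | ready=[3, 4] | order so far=[0, 2]
  pop 3: indeg[6]->1 | ready=[4] | order so far=[0, 2, 3]
  pop 4: indeg[1]->1; indeg[5]->0 | ready=[5] | order so far=[0, 2, 3, 4]
  pop 5: indeg[1]->0; indeg[6]->0 | ready=[1, 6] | order so far=[0, 2, 3, 4, 5]
  pop 1: no out-edges | ready=[6] | order so far=[0, 2, 3, 4, 5, 1]
  pop 6: no out-edges | ready=[] | order so far=[0, 2, 3, 4, 5, 1, 6]
  Result: [0, 2, 3, 4, 5, 1, 6]

Answer: [0, 2, 3, 4, 5, 1, 6]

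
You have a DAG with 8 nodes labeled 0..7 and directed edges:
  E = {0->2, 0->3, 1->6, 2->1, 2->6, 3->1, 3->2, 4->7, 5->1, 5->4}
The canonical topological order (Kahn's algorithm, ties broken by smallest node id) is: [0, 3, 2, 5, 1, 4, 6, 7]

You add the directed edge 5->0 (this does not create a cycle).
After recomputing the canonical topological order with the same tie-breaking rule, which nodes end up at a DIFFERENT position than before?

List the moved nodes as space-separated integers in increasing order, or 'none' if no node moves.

Old toposort: [0, 3, 2, 5, 1, 4, 6, 7]
Added edge 5->0
Recompute Kahn (smallest-id tiebreak):
  initial in-degrees: [1, 3, 2, 1, 1, 0, 2, 1]
  ready (indeg=0): [5]
  pop 5: indeg[0]->0; indeg[1]->2; indeg[4]->0 | ready=[0, 4] | order so far=[5]
  pop 0: indeg[2]->1; indeg[3]->0 | ready=[3, 4] | order so far=[5, 0]
  pop 3: indeg[1]->1; indeg[2]->0 | ready=[2, 4] | order so far=[5, 0, 3]
  pop 2: indeg[1]->0; indeg[6]->1 | ready=[1, 4] | order so far=[5, 0, 3, 2]
  pop 1: indeg[6]->0 | ready=[4, 6] | order so far=[5, 0, 3, 2, 1]
  pop 4: indeg[7]->0 | ready=[6, 7] | order so far=[5, 0, 3, 2, 1, 4]
  pop 6: no out-edges | ready=[7] | order so far=[5, 0, 3, 2, 1, 4, 6]
  pop 7: no out-edges | ready=[] | order so far=[5, 0, 3, 2, 1, 4, 6, 7]
New canonical toposort: [5, 0, 3, 2, 1, 4, 6, 7]
Compare positions:
  Node 0: index 0 -> 1 (moved)
  Node 1: index 4 -> 4 (same)
  Node 2: index 2 -> 3 (moved)
  Node 3: index 1 -> 2 (moved)
  Node 4: index 5 -> 5 (same)
  Node 5: index 3 -> 0 (moved)
  Node 6: index 6 -> 6 (same)
  Node 7: index 7 -> 7 (same)
Nodes that changed position: 0 2 3 5

Answer: 0 2 3 5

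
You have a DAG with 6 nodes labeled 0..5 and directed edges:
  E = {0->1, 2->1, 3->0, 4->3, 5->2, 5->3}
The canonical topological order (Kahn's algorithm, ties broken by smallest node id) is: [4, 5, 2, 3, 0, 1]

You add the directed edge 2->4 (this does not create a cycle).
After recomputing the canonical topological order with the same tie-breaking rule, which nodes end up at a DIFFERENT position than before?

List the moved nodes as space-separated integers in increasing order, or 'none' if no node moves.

Old toposort: [4, 5, 2, 3, 0, 1]
Added edge 2->4
Recompute Kahn (smallest-id tiebreak):
  initial in-degrees: [1, 2, 1, 2, 1, 0]
  ready (indeg=0): [5]
  pop 5: indeg[2]->0; indeg[3]->1 | ready=[2] | order so far=[5]
  pop 2: indeg[1]->1; indeg[4]->0 | ready=[4] | order so far=[5, 2]
  pop 4: indeg[3]->0 | ready=[3] | order so far=[5, 2, 4]
  pop 3: indeg[0]->0 | ready=[0] | order so far=[5, 2, 4, 3]
  pop 0: indeg[1]->0 | ready=[1] | order so far=[5, 2, 4, 3, 0]
  pop 1: no out-edges | ready=[] | order so far=[5, 2, 4, 3, 0, 1]
New canonical toposort: [5, 2, 4, 3, 0, 1]
Compare positions:
  Node 0: index 4 -> 4 (same)
  Node 1: index 5 -> 5 (same)
  Node 2: index 2 -> 1 (moved)
  Node 3: index 3 -> 3 (same)
  Node 4: index 0 -> 2 (moved)
  Node 5: index 1 -> 0 (moved)
Nodes that changed position: 2 4 5

Answer: 2 4 5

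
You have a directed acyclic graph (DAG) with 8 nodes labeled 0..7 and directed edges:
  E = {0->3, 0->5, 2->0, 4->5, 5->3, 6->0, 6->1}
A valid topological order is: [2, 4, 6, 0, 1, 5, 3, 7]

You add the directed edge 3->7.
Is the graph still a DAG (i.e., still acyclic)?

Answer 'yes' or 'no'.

Given toposort: [2, 4, 6, 0, 1, 5, 3, 7]
Position of 3: index 6; position of 7: index 7
New edge 3->7: forward
Forward edge: respects the existing order. Still a DAG, same toposort still valid.
Still a DAG? yes

Answer: yes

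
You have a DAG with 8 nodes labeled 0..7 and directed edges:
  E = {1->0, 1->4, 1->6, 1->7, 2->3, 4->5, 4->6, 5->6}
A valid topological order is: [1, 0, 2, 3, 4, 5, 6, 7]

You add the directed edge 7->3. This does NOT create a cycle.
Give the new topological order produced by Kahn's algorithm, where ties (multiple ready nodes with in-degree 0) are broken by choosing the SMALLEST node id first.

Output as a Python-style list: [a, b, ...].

Answer: [1, 0, 2, 4, 5, 6, 7, 3]

Derivation:
Old toposort: [1, 0, 2, 3, 4, 5, 6, 7]
Added edge: 7->3
Position of 7 (7) > position of 3 (3). Must reorder: 7 must now come before 3.
Run Kahn's algorithm (break ties by smallest node id):
  initial in-degrees: [1, 0, 0, 2, 1, 1, 3, 1]
  ready (indeg=0): [1, 2]
  pop 1: indeg[0]->0; indeg[4]->0; indeg[6]->2; indeg[7]->0 | ready=[0, 2, 4, 7] | order so far=[1]
  pop 0: no out-edges | ready=[2, 4, 7] | order so far=[1, 0]
  pop 2: indeg[3]->1 | ready=[4, 7] | order so far=[1, 0, 2]
  pop 4: indeg[5]->0; indeg[6]->1 | ready=[5, 7] | order so far=[1, 0, 2, 4]
  pop 5: indeg[6]->0 | ready=[6, 7] | order so far=[1, 0, 2, 4, 5]
  pop 6: no out-edges | ready=[7] | order so far=[1, 0, 2, 4, 5, 6]
  pop 7: indeg[3]->0 | ready=[3] | order so far=[1, 0, 2, 4, 5, 6, 7]
  pop 3: no out-edges | ready=[] | order so far=[1, 0, 2, 4, 5, 6, 7, 3]
  Result: [1, 0, 2, 4, 5, 6, 7, 3]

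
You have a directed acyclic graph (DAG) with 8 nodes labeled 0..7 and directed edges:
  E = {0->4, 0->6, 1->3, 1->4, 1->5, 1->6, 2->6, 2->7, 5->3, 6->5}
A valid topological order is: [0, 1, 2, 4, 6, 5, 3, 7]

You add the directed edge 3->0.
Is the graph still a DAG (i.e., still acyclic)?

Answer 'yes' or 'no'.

Given toposort: [0, 1, 2, 4, 6, 5, 3, 7]
Position of 3: index 6; position of 0: index 0
New edge 3->0: backward (u after v in old order)
Backward edge: old toposort is now invalid. Check if this creates a cycle.
Does 0 already reach 3? Reachable from 0: [0, 3, 4, 5, 6]. YES -> cycle!
Still a DAG? no

Answer: no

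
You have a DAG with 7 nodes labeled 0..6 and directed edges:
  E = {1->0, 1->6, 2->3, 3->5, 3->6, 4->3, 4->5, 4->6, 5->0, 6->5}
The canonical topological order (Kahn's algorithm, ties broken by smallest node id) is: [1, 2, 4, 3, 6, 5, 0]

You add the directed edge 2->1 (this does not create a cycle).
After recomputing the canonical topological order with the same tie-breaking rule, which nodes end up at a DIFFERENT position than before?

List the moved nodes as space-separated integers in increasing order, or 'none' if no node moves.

Answer: 1 2

Derivation:
Old toposort: [1, 2, 4, 3, 6, 5, 0]
Added edge 2->1
Recompute Kahn (smallest-id tiebreak):
  initial in-degrees: [2, 1, 0, 2, 0, 3, 3]
  ready (indeg=0): [2, 4]
  pop 2: indeg[1]->0; indeg[3]->1 | ready=[1, 4] | order so far=[2]
  pop 1: indeg[0]->1; indeg[6]->2 | ready=[4] | order so far=[2, 1]
  pop 4: indeg[3]->0; indeg[5]->2; indeg[6]->1 | ready=[3] | order so far=[2, 1, 4]
  pop 3: indeg[5]->1; indeg[6]->0 | ready=[6] | order so far=[2, 1, 4, 3]
  pop 6: indeg[5]->0 | ready=[5] | order so far=[2, 1, 4, 3, 6]
  pop 5: indeg[0]->0 | ready=[0] | order so far=[2, 1, 4, 3, 6, 5]
  pop 0: no out-edges | ready=[] | order so far=[2, 1, 4, 3, 6, 5, 0]
New canonical toposort: [2, 1, 4, 3, 6, 5, 0]
Compare positions:
  Node 0: index 6 -> 6 (same)
  Node 1: index 0 -> 1 (moved)
  Node 2: index 1 -> 0 (moved)
  Node 3: index 3 -> 3 (same)
  Node 4: index 2 -> 2 (same)
  Node 5: index 5 -> 5 (same)
  Node 6: index 4 -> 4 (same)
Nodes that changed position: 1 2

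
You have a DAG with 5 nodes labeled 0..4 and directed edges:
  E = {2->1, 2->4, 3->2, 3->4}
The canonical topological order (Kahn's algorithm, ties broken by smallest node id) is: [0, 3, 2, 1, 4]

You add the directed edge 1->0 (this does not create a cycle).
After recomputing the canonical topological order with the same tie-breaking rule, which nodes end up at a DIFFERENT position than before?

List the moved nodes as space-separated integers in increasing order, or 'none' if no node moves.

Answer: 0 1 2 3

Derivation:
Old toposort: [0, 3, 2, 1, 4]
Added edge 1->0
Recompute Kahn (smallest-id tiebreak):
  initial in-degrees: [1, 1, 1, 0, 2]
  ready (indeg=0): [3]
  pop 3: indeg[2]->0; indeg[4]->1 | ready=[2] | order so far=[3]
  pop 2: indeg[1]->0; indeg[4]->0 | ready=[1, 4] | order so far=[3, 2]
  pop 1: indeg[0]->0 | ready=[0, 4] | order so far=[3, 2, 1]
  pop 0: no out-edges | ready=[4] | order so far=[3, 2, 1, 0]
  pop 4: no out-edges | ready=[] | order so far=[3, 2, 1, 0, 4]
New canonical toposort: [3, 2, 1, 0, 4]
Compare positions:
  Node 0: index 0 -> 3 (moved)
  Node 1: index 3 -> 2 (moved)
  Node 2: index 2 -> 1 (moved)
  Node 3: index 1 -> 0 (moved)
  Node 4: index 4 -> 4 (same)
Nodes that changed position: 0 1 2 3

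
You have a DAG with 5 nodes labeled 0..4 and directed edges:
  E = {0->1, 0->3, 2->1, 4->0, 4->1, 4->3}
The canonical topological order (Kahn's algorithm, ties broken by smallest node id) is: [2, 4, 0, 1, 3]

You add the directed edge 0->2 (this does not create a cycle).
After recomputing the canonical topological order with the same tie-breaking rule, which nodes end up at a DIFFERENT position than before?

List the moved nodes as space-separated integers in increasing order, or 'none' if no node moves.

Old toposort: [2, 4, 0, 1, 3]
Added edge 0->2
Recompute Kahn (smallest-id tiebreak):
  initial in-degrees: [1, 3, 1, 2, 0]
  ready (indeg=0): [4]
  pop 4: indeg[0]->0; indeg[1]->2; indeg[3]->1 | ready=[0] | order so far=[4]
  pop 0: indeg[1]->1; indeg[2]->0; indeg[3]->0 | ready=[2, 3] | order so far=[4, 0]
  pop 2: indeg[1]->0 | ready=[1, 3] | order so far=[4, 0, 2]
  pop 1: no out-edges | ready=[3] | order so far=[4, 0, 2, 1]
  pop 3: no out-edges | ready=[] | order so far=[4, 0, 2, 1, 3]
New canonical toposort: [4, 0, 2, 1, 3]
Compare positions:
  Node 0: index 2 -> 1 (moved)
  Node 1: index 3 -> 3 (same)
  Node 2: index 0 -> 2 (moved)
  Node 3: index 4 -> 4 (same)
  Node 4: index 1 -> 0 (moved)
Nodes that changed position: 0 2 4

Answer: 0 2 4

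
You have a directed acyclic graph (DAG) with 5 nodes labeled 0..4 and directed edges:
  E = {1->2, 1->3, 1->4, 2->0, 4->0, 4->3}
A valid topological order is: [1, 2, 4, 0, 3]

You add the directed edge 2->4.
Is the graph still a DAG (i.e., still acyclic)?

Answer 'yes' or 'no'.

Given toposort: [1, 2, 4, 0, 3]
Position of 2: index 1; position of 4: index 2
New edge 2->4: forward
Forward edge: respects the existing order. Still a DAG, same toposort still valid.
Still a DAG? yes

Answer: yes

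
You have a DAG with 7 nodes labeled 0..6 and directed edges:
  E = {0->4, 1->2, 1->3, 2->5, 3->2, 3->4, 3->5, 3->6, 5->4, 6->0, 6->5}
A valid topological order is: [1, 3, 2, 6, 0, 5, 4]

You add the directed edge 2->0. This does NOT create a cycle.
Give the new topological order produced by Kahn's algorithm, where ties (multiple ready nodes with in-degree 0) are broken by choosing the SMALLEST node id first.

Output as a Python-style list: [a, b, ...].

Old toposort: [1, 3, 2, 6, 0, 5, 4]
Added edge: 2->0
Position of 2 (2) < position of 0 (4). Old order still valid.
Run Kahn's algorithm (break ties by smallest node id):
  initial in-degrees: [2, 0, 2, 1, 3, 3, 1]
  ready (indeg=0): [1]
  pop 1: indeg[2]->1; indeg[3]->0 | ready=[3] | order so far=[1]
  pop 3: indeg[2]->0; indeg[4]->2; indeg[5]->2; indeg[6]->0 | ready=[2, 6] | order so far=[1, 3]
  pop 2: indeg[0]->1; indeg[5]->1 | ready=[6] | order so far=[1, 3, 2]
  pop 6: indeg[0]->0; indeg[5]->0 | ready=[0, 5] | order so far=[1, 3, 2, 6]
  pop 0: indeg[4]->1 | ready=[5] | order so far=[1, 3, 2, 6, 0]
  pop 5: indeg[4]->0 | ready=[4] | order so far=[1, 3, 2, 6, 0, 5]
  pop 4: no out-edges | ready=[] | order so far=[1, 3, 2, 6, 0, 5, 4]
  Result: [1, 3, 2, 6, 0, 5, 4]

Answer: [1, 3, 2, 6, 0, 5, 4]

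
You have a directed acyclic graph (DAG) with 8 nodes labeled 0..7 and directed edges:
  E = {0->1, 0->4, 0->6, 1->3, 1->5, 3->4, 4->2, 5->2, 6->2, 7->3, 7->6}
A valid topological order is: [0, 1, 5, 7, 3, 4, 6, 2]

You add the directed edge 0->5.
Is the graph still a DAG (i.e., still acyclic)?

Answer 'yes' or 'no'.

Answer: yes

Derivation:
Given toposort: [0, 1, 5, 7, 3, 4, 6, 2]
Position of 0: index 0; position of 5: index 2
New edge 0->5: forward
Forward edge: respects the existing order. Still a DAG, same toposort still valid.
Still a DAG? yes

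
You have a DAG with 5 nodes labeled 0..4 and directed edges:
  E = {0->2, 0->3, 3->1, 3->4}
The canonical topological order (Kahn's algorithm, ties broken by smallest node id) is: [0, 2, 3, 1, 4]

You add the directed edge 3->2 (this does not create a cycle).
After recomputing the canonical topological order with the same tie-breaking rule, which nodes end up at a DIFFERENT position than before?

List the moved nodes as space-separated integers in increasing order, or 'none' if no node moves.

Old toposort: [0, 2, 3, 1, 4]
Added edge 3->2
Recompute Kahn (smallest-id tiebreak):
  initial in-degrees: [0, 1, 2, 1, 1]
  ready (indeg=0): [0]
  pop 0: indeg[2]->1; indeg[3]->0 | ready=[3] | order so far=[0]
  pop 3: indeg[1]->0; indeg[2]->0; indeg[4]->0 | ready=[1, 2, 4] | order so far=[0, 3]
  pop 1: no out-edges | ready=[2, 4] | order so far=[0, 3, 1]
  pop 2: no out-edges | ready=[4] | order so far=[0, 3, 1, 2]
  pop 4: no out-edges | ready=[] | order so far=[0, 3, 1, 2, 4]
New canonical toposort: [0, 3, 1, 2, 4]
Compare positions:
  Node 0: index 0 -> 0 (same)
  Node 1: index 3 -> 2 (moved)
  Node 2: index 1 -> 3 (moved)
  Node 3: index 2 -> 1 (moved)
  Node 4: index 4 -> 4 (same)
Nodes that changed position: 1 2 3

Answer: 1 2 3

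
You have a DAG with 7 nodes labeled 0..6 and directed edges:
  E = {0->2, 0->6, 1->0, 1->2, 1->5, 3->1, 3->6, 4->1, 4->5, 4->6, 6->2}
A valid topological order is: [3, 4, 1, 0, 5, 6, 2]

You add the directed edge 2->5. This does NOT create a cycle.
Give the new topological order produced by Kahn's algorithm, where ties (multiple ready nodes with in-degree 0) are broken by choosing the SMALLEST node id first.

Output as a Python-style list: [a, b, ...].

Old toposort: [3, 4, 1, 0, 5, 6, 2]
Added edge: 2->5
Position of 2 (6) > position of 5 (4). Must reorder: 2 must now come before 5.
Run Kahn's algorithm (break ties by smallest node id):
  initial in-degrees: [1, 2, 3, 0, 0, 3, 3]
  ready (indeg=0): [3, 4]
  pop 3: indeg[1]->1; indeg[6]->2 | ready=[4] | order so far=[3]
  pop 4: indeg[1]->0; indeg[5]->2; indeg[6]->1 | ready=[1] | order so far=[3, 4]
  pop 1: indeg[0]->0; indeg[2]->2; indeg[5]->1 | ready=[0] | order so far=[3, 4, 1]
  pop 0: indeg[2]->1; indeg[6]->0 | ready=[6] | order so far=[3, 4, 1, 0]
  pop 6: indeg[2]->0 | ready=[2] | order so far=[3, 4, 1, 0, 6]
  pop 2: indeg[5]->0 | ready=[5] | order so far=[3, 4, 1, 0, 6, 2]
  pop 5: no out-edges | ready=[] | order so far=[3, 4, 1, 0, 6, 2, 5]
  Result: [3, 4, 1, 0, 6, 2, 5]

Answer: [3, 4, 1, 0, 6, 2, 5]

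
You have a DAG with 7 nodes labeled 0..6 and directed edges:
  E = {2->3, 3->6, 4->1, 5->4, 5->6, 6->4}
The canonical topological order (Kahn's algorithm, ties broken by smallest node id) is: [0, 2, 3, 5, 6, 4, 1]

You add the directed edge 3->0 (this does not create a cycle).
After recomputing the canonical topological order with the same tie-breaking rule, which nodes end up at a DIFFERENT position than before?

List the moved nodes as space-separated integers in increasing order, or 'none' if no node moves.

Old toposort: [0, 2, 3, 5, 6, 4, 1]
Added edge 3->0
Recompute Kahn (smallest-id tiebreak):
  initial in-degrees: [1, 1, 0, 1, 2, 0, 2]
  ready (indeg=0): [2, 5]
  pop 2: indeg[3]->0 | ready=[3, 5] | order so far=[2]
  pop 3: indeg[0]->0; indeg[6]->1 | ready=[0, 5] | order so far=[2, 3]
  pop 0: no out-edges | ready=[5] | order so far=[2, 3, 0]
  pop 5: indeg[4]->1; indeg[6]->0 | ready=[6] | order so far=[2, 3, 0, 5]
  pop 6: indeg[4]->0 | ready=[4] | order so far=[2, 3, 0, 5, 6]
  pop 4: indeg[1]->0 | ready=[1] | order so far=[2, 3, 0, 5, 6, 4]
  pop 1: no out-edges | ready=[] | order so far=[2, 3, 0, 5, 6, 4, 1]
New canonical toposort: [2, 3, 0, 5, 6, 4, 1]
Compare positions:
  Node 0: index 0 -> 2 (moved)
  Node 1: index 6 -> 6 (same)
  Node 2: index 1 -> 0 (moved)
  Node 3: index 2 -> 1 (moved)
  Node 4: index 5 -> 5 (same)
  Node 5: index 3 -> 3 (same)
  Node 6: index 4 -> 4 (same)
Nodes that changed position: 0 2 3

Answer: 0 2 3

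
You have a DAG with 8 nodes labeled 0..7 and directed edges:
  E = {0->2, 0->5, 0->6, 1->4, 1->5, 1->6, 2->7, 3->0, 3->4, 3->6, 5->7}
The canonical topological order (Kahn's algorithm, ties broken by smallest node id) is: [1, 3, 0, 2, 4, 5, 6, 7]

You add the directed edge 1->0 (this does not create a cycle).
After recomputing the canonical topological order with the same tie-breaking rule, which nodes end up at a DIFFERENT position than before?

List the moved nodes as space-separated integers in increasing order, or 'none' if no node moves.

Answer: none

Derivation:
Old toposort: [1, 3, 0, 2, 4, 5, 6, 7]
Added edge 1->0
Recompute Kahn (smallest-id tiebreak):
  initial in-degrees: [2, 0, 1, 0, 2, 2, 3, 2]
  ready (indeg=0): [1, 3]
  pop 1: indeg[0]->1; indeg[4]->1; indeg[5]->1; indeg[6]->2 | ready=[3] | order so far=[1]
  pop 3: indeg[0]->0; indeg[4]->0; indeg[6]->1 | ready=[0, 4] | order so far=[1, 3]
  pop 0: indeg[2]->0; indeg[5]->0; indeg[6]->0 | ready=[2, 4, 5, 6] | order so far=[1, 3, 0]
  pop 2: indeg[7]->1 | ready=[4, 5, 6] | order so far=[1, 3, 0, 2]
  pop 4: no out-edges | ready=[5, 6] | order so far=[1, 3, 0, 2, 4]
  pop 5: indeg[7]->0 | ready=[6, 7] | order so far=[1, 3, 0, 2, 4, 5]
  pop 6: no out-edges | ready=[7] | order so far=[1, 3, 0, 2, 4, 5, 6]
  pop 7: no out-edges | ready=[] | order so far=[1, 3, 0, 2, 4, 5, 6, 7]
New canonical toposort: [1, 3, 0, 2, 4, 5, 6, 7]
Compare positions:
  Node 0: index 2 -> 2 (same)
  Node 1: index 0 -> 0 (same)
  Node 2: index 3 -> 3 (same)
  Node 3: index 1 -> 1 (same)
  Node 4: index 4 -> 4 (same)
  Node 5: index 5 -> 5 (same)
  Node 6: index 6 -> 6 (same)
  Node 7: index 7 -> 7 (same)
Nodes that changed position: none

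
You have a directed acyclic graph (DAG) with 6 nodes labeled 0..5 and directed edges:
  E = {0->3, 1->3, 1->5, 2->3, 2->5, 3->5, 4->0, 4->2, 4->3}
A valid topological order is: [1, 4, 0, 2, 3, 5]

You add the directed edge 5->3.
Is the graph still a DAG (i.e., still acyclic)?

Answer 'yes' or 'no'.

Answer: no

Derivation:
Given toposort: [1, 4, 0, 2, 3, 5]
Position of 5: index 5; position of 3: index 4
New edge 5->3: backward (u after v in old order)
Backward edge: old toposort is now invalid. Check if this creates a cycle.
Does 3 already reach 5? Reachable from 3: [3, 5]. YES -> cycle!
Still a DAG? no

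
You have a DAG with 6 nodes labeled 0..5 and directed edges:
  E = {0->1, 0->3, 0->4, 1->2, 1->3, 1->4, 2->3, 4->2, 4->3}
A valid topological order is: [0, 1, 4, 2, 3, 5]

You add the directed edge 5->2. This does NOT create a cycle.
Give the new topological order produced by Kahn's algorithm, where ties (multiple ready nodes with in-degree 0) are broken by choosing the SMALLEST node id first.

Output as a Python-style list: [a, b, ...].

Old toposort: [0, 1, 4, 2, 3, 5]
Added edge: 5->2
Position of 5 (5) > position of 2 (3). Must reorder: 5 must now come before 2.
Run Kahn's algorithm (break ties by smallest node id):
  initial in-degrees: [0, 1, 3, 4, 2, 0]
  ready (indeg=0): [0, 5]
  pop 0: indeg[1]->0; indeg[3]->3; indeg[4]->1 | ready=[1, 5] | order so far=[0]
  pop 1: indeg[2]->2; indeg[3]->2; indeg[4]->0 | ready=[4, 5] | order so far=[0, 1]
  pop 4: indeg[2]->1; indeg[3]->1 | ready=[5] | order so far=[0, 1, 4]
  pop 5: indeg[2]->0 | ready=[2] | order so far=[0, 1, 4, 5]
  pop 2: indeg[3]->0 | ready=[3] | order so far=[0, 1, 4, 5, 2]
  pop 3: no out-edges | ready=[] | order so far=[0, 1, 4, 5, 2, 3]
  Result: [0, 1, 4, 5, 2, 3]

Answer: [0, 1, 4, 5, 2, 3]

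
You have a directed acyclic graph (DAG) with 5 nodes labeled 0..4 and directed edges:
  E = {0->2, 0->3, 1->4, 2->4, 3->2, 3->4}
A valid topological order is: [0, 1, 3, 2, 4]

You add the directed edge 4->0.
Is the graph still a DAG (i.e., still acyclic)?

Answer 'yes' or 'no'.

Answer: no

Derivation:
Given toposort: [0, 1, 3, 2, 4]
Position of 4: index 4; position of 0: index 0
New edge 4->0: backward (u after v in old order)
Backward edge: old toposort is now invalid. Check if this creates a cycle.
Does 0 already reach 4? Reachable from 0: [0, 2, 3, 4]. YES -> cycle!
Still a DAG? no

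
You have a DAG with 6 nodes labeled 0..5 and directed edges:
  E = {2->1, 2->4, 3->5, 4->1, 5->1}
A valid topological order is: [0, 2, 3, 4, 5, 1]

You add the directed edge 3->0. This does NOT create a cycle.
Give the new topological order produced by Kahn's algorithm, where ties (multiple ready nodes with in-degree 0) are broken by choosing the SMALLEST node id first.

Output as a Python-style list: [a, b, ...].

Answer: [2, 3, 0, 4, 5, 1]

Derivation:
Old toposort: [0, 2, 3, 4, 5, 1]
Added edge: 3->0
Position of 3 (2) > position of 0 (0). Must reorder: 3 must now come before 0.
Run Kahn's algorithm (break ties by smallest node id):
  initial in-degrees: [1, 3, 0, 0, 1, 1]
  ready (indeg=0): [2, 3]
  pop 2: indeg[1]->2; indeg[4]->0 | ready=[3, 4] | order so far=[2]
  pop 3: indeg[0]->0; indeg[5]->0 | ready=[0, 4, 5] | order so far=[2, 3]
  pop 0: no out-edges | ready=[4, 5] | order so far=[2, 3, 0]
  pop 4: indeg[1]->1 | ready=[5] | order so far=[2, 3, 0, 4]
  pop 5: indeg[1]->0 | ready=[1] | order so far=[2, 3, 0, 4, 5]
  pop 1: no out-edges | ready=[] | order so far=[2, 3, 0, 4, 5, 1]
  Result: [2, 3, 0, 4, 5, 1]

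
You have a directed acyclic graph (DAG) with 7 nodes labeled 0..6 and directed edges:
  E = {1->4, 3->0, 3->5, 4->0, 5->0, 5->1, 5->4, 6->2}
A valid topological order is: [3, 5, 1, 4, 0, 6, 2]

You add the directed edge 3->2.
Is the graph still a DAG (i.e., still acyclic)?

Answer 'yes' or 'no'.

Given toposort: [3, 5, 1, 4, 0, 6, 2]
Position of 3: index 0; position of 2: index 6
New edge 3->2: forward
Forward edge: respects the existing order. Still a DAG, same toposort still valid.
Still a DAG? yes

Answer: yes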